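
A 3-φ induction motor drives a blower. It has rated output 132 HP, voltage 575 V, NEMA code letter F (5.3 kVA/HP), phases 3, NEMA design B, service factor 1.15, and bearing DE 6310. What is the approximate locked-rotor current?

702 A

S_LR = 5.3 × 132 = 699.6 kVA
I_LR = S_LR/(√3·V_L) = 699600/(1.732×575) = 702 A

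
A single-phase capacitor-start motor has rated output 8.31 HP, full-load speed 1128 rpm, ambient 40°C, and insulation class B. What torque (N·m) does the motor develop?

P_out = 8.31 × 746 = 6199 W
ω = 2π × 1128/60 = 118.1 rad/s
τ = P_out/ω = 6199/118.1 = 52.5 N·m

52.5 N·m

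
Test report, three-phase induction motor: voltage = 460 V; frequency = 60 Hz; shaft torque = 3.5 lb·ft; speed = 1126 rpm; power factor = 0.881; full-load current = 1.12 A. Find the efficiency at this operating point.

71.2 %

τ = 3.5 lb·ft × 1.356 = 4.746 N·m
ω = 2π × 1126/60 = 117.9 rad/s; P_out = τω = 4.746 × 117.9 = 560 W
P_in = √3·V_L·I_L·cosφ = 1.732 × 460 × 1.12 × 0.881 = 786 W
η = P_out / P_in = 560 / 786 = 0.712 = 71.2%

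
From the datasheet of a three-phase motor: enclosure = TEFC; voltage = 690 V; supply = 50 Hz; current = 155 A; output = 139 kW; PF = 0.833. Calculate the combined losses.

P_in = √3·V·I·cosφ = 1.732×690×155×0.833 = 154303 W
P_out = 139000 W
Losses = P_in − P_out = 154303 − 139000 = 15303 W

15300 W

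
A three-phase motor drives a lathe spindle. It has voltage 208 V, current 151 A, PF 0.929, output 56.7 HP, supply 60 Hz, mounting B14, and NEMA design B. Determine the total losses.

P_in = √3·V·I·cosφ = 1.732×208×151×0.929 = 50536 W
P_out = 56.7×746 = 42298 W
Losses = P_in − P_out = 50536 − 42298 = 8238 W

8240 W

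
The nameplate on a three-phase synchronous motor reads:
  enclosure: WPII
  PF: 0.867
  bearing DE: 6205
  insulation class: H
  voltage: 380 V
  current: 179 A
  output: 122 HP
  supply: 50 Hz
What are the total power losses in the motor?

P_in = √3·V·I·cosφ = 1.732×380×179×0.867 = 102142 W
P_out = 122×746 = 91012 W
Losses = P_in − P_out = 102142 − 91012 = 11130 W

11.1 kW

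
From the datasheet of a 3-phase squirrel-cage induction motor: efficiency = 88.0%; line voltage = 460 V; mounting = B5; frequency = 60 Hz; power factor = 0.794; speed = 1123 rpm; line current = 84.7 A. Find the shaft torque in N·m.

401 N·m

P_in = √3·V·I·cosφ = 1.732 × 460 × 84.7 × 0.794 = 53581 W
P_out = η·P_in = 0.88 × 53581 = 47151 W
n = 1123 rpm
ω = 2π×1123/60 = 117.6 rad/s
τ = P_out/ω = 47151/117.6 = 401 N·m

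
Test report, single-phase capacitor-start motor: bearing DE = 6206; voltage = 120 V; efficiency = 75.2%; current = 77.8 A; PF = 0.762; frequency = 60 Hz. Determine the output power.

5.35 kW

P_in = V·I·cosφ = 120 × 77.8 × 0.762 = 7114 W
P_out = η·P_in = 0.752 × 7114 = 5350 W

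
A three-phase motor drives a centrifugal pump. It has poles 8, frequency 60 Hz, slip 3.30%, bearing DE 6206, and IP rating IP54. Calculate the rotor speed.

n_s = 120f/p = 120×60/8 = 900 rpm
n = n_s(1 − s) = 900 × (1 − 0.033) = 870 rpm

870 rpm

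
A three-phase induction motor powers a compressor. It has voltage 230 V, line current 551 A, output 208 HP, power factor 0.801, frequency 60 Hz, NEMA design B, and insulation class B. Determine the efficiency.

88.3 %

P_out = 208 × 746 = 155168 W
P_in = √3·V_L·I_L·cosφ = 1.732 × 230 × 551 × 0.801 = 175817 W
η = P_out / P_in = 155168 / 175817 = 0.883 = 88.3%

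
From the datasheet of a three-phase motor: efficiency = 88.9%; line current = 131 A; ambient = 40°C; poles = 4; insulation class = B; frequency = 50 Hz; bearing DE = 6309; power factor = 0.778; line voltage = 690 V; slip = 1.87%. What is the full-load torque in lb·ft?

P_in = √3·V·I·cosφ = 1.732 × 690 × 131 × 0.778 = 121800 W
P_out = η·P_in = 0.889 × 121800 = 108280 W
n_s = 120×50/4 = 1500 rpm; n = 1500×(1−0.0187) = 1472 rpm
ω = 2π×1472/60 = 154.1 rad/s
τ = P_out/ω = 108280/154.1 = 702.7 N·m
In lb·ft: 702.7/1.356 = 518 lb·ft

518 lb·ft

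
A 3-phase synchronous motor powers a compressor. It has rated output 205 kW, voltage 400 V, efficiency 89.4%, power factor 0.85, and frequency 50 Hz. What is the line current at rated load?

389 A

P_out = 205 kW = 205000 W
P_in = P_out / η = 205000 / 0.894 = 229306 W
I_L = P_in / (√3·V_L·cosφ) = 229306 / (1.732 × 400 × 0.85) = 389 A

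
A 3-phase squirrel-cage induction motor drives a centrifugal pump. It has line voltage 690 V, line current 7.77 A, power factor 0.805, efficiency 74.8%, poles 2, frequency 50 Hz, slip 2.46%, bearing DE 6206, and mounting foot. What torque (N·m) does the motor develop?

18.2 N·m

P_in = √3·V·I·cosφ = 1.732 × 690 × 7.77 × 0.805 = 7475 W
P_out = η·P_in = 0.748 × 7475 = 5591 W
n_s = 120×50/2 = 3000 rpm; n = 3000×(1−0.0246) = 2926 rpm
ω = 2π×2926/60 = 306.4 rad/s
τ = P_out/ω = 5591/306.4 = 18.2 N·m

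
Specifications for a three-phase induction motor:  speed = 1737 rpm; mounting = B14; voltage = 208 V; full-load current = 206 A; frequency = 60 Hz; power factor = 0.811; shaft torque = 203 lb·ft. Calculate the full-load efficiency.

τ = 203 lb·ft × 1.356 = 275.3 N·m
ω = 2π × 1737/60 = 181.9 rad/s; P_out = τω = 275.3 × 181.9 = 50077 W
P_in = √3·V_L·I_L·cosφ = 1.732 × 208 × 206 × 0.811 = 60187 W
η = P_out / P_in = 50077 / 60187 = 0.832 = 83.2%

83.2 %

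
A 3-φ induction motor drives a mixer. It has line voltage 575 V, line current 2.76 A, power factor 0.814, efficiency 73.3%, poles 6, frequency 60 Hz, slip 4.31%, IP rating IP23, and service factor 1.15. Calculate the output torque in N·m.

P_in = √3·V·I·cosφ = 1.732 × 575 × 2.76 × 0.814 = 2237 W
P_out = η·P_in = 0.733 × 2237 = 1640 W
n_s = 120×60/6 = 1200 rpm; n = 1200×(1−0.0431) = 1148 rpm
ω = 2π×1148/60 = 120.2 rad/s
τ = P_out/ω = 1640/120.2 = 13.6 N·m

13.6 N·m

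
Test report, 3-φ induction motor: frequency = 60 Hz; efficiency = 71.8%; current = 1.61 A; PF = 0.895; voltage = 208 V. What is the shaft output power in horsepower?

0.5 HP

P_in = √3·V·I·cosφ = 1.732 × 208 × 1.61 × 0.895 = 519 W
P_out = η·P_in = 0.718 × 519 = 373 W
= 373/746 = 0.5 HP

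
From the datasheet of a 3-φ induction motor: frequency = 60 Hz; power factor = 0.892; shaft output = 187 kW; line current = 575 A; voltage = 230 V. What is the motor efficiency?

91.5 %

P_out = 187 kW = 187000 W
P_in = √3·V_L·I_L·cosφ = 1.732 × 230 × 575 × 0.892 = 204319 W
η = P_out / P_in = 187000 / 204319 = 0.915 = 91.5%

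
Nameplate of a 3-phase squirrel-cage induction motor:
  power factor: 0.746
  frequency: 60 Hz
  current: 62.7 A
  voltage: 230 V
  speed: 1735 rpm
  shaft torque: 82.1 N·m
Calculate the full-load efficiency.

80.1 %

ω = 2π × 1735/60 = 181.7 rad/s; P_out = τω = 82.1 × 181.7 = 14918 W
P_in = √3·V_L·I_L·cosφ = 1.732 × 230 × 62.7 × 0.746 = 18633 W
η = P_out / P_in = 14918 / 18633 = 0.801 = 80.1%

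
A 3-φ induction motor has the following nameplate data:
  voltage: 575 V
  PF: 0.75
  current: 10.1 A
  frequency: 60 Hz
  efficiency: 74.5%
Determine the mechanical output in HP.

7.53 HP

P_in = √3·V·I·cosφ = 1.732 × 575 × 10.1 × 0.75 = 7544 W
P_out = η·P_in = 0.745 × 7544 = 5620 W
= 5620/746 = 7.53 HP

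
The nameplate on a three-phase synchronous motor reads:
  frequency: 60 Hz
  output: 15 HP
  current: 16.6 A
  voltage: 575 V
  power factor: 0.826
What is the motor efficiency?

P_out = 15 × 746 = 11190 W
P_in = √3·V_L·I_L·cosφ = 1.732 × 575 × 16.6 × 0.826 = 13655 W
η = P_out / P_in = 11190 / 13655 = 0.819 = 81.9%

81.9 %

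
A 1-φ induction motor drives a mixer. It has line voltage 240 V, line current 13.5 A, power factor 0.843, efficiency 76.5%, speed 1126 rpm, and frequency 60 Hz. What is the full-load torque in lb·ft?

13.1 lb·ft

P_in = V·I·cosφ = 240 × 13.5 × 0.843 = 2731 W
P_out = η·P_in = 0.765 × 2731 = 2089 W
n = 1126 rpm
ω = 2π×1126/60 = 117.9 rad/s
τ = P_out/ω = 2089/117.9 = 17.72 N·m
In lb·ft: 17.72/1.356 = 13.1 lb·ft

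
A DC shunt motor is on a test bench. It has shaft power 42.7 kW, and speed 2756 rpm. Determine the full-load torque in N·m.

ω = 2π × 2756/60 = 288.6 rad/s
τ = P/ω = 42700/288.6 = 148 N·m

148 N·m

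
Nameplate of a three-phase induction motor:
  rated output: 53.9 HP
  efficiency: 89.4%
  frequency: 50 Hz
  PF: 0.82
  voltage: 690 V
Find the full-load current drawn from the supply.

P_out = 53.9 × 746 = 40209 W
P_in = P_out / η = 40209 / 0.894 = 44977 W
I_L = P_in / (√3·V_L·cosφ) = 44977 / (1.732 × 690 × 0.82) = 45.9 A

45.9 A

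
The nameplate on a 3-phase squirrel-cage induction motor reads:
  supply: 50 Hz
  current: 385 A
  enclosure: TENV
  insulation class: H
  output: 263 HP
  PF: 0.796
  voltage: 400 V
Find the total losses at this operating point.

P_in = √3·V·I·cosφ = 1.732×400×385×0.796 = 212315 W
P_out = 263×746 = 196198 W
Losses = P_in − P_out = 212315 − 196198 = 16117 W

16.1 kW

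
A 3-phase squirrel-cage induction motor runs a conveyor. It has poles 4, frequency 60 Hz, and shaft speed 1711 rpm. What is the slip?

n_s = 120f/p = 120×60/4 = 1800 rpm
s = (n_s − n)/n_s = (1800 − 1711)/1800 = 0.0494

4.9 %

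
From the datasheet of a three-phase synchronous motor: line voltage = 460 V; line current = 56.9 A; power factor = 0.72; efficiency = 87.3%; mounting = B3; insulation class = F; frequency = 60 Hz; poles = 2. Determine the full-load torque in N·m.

75.6 N·m

P_in = √3·V·I·cosφ = 1.732 × 460 × 56.9 × 0.72 = 32640 W
P_out = η·P_in = 0.873 × 32640 = 28495 W
n = n_s = 120×60/2 = 3600 rpm (synchronous)
ω = 2π×3600/60 = 377 rad/s
τ = P_out/ω = 28495/377 = 75.6 N·m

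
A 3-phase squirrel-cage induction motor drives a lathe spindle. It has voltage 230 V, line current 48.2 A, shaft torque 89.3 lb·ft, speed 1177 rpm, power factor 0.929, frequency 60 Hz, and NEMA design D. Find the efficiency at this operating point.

τ = 89.3 lb·ft × 1.356 = 121.1 N·m
ω = 2π × 1177/60 = 123.3 rad/s; P_out = τω = 121.1 × 123.3 = 14932 W
P_in = √3·V_L·I_L·cosφ = 1.732 × 230 × 48.2 × 0.929 = 17838 W
η = P_out / P_in = 14932 / 17838 = 0.837 = 83.7%

83.7 %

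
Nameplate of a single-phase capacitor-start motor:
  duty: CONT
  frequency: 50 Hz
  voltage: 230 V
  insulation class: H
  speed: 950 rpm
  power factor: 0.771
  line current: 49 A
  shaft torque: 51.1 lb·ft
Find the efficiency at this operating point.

τ = 51.1 lb·ft × 1.356 = 69.29 N·m
ω = 2π × 950/60 = 99.48 rad/s; P_out = τω = 69.29 × 99.48 = 6893 W
P_in = V·I·cosφ = 230 × 49 × 0.771 = 8689 W
η = P_out / P_in = 6893 / 8689 = 0.793 = 79.3%

79.3 %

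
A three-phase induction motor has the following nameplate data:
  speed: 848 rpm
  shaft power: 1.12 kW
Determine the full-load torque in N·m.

12.6 N·m

ω = 2π × 848/60 = 88.8 rad/s
τ = P/ω = 1120/88.8 = 12.6 N·m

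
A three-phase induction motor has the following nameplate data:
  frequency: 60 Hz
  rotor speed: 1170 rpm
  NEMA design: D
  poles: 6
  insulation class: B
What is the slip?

2.5 %

n_s = 120f/p = 120×60/6 = 1200 rpm
s = (n_s − n)/n_s = (1200 − 1170)/1200 = 0.0250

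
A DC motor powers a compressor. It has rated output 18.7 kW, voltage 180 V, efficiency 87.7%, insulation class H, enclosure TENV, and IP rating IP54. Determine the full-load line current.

P_out = 18.7 kW = 18700 W
P_in = P_out / η = 18700 / 0.877 = 21323 W
I = P_in / V = 21323 / 180 = 118 A

118 A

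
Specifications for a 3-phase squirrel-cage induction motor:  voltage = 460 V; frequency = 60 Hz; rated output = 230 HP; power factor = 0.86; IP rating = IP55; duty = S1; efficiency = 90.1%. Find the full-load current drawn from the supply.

P_out = 230 × 746 = 171580 W
P_in = P_out / η = 171580 / 0.901 = 190433 W
I_L = P_in / (√3·V_L·cosφ) = 190433 / (1.732 × 460 × 0.86) = 278 A

278 A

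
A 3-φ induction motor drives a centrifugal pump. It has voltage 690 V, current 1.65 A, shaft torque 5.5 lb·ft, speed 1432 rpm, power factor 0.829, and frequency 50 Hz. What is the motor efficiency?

68.4 %

τ = 5.5 lb·ft × 1.356 = 7.458 N·m
ω = 2π × 1432/60 = 150 rad/s; P_out = τω = 7.458 × 150 = 1119 W
P_in = √3·V_L·I_L·cosφ = 1.732 × 690 × 1.65 × 0.829 = 1635 W
η = P_out / P_in = 1119 / 1635 = 0.684 = 68.4%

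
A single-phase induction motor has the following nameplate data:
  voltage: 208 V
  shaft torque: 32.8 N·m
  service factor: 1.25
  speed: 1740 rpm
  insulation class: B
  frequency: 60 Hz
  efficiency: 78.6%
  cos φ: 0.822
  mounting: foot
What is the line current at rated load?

ω = 2π×1740/60 = 182.2 rad/s; P_out = τω = 32.8 × 182.2 = 5976 W
P_in = P_out / η = 5976 / 0.786 = 7603 W
I = P_in / (V·cosφ) = 7603 / (208 × 0.822) = 44.5 A

44.5 A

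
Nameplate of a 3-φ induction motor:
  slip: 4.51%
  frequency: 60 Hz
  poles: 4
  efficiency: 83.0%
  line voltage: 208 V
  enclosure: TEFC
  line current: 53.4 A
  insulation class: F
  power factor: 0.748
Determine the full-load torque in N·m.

66.4 N·m

P_in = √3·V·I·cosφ = 1.732 × 208 × 53.4 × 0.748 = 14390 W
P_out = η·P_in = 0.83 × 14390 = 11944 W
n_s = 120×60/4 = 1800 rpm; n = 1800×(1−0.0451) = 1719 rpm
ω = 2π×1719/60 = 180 rad/s
τ = P_out/ω = 11944/180 = 66.4 N·m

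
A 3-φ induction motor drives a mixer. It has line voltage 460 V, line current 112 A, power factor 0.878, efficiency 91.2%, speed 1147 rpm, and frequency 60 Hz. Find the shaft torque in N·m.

595 N·m

P_in = √3·V·I·cosφ = 1.732 × 460 × 112 × 0.878 = 78346 W
P_out = η·P_in = 0.912 × 78346 = 71452 W
n = 1147 rpm
ω = 2π×1147/60 = 120.1 rad/s
τ = P_out/ω = 71452/120.1 = 595 N·m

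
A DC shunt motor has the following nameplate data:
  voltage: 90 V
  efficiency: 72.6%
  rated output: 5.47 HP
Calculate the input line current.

62.5 A

P_out = 5.47 × 746 = 4081 W
P_in = P_out / η = 4081 / 0.726 = 5621 W
I = P_in / V = 5621 / 90 = 62.5 A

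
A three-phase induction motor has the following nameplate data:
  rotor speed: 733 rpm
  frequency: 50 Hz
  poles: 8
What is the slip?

2.27 %

n_s = 120f/p = 120×50/8 = 750 rpm
s = (n_s − n)/n_s = (750 − 733)/750 = 0.0227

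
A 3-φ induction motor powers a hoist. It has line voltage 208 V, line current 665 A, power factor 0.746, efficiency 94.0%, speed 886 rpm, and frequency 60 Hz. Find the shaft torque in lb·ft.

1340 lb·ft

P_in = √3·V·I·cosφ = 1.732 × 208 × 665 × 0.746 = 178719 W
P_out = η·P_in = 0.94 × 178719 = 167996 W
n = 886 rpm
ω = 2π×886/60 = 92.78 rad/s
τ = P_out/ω = 167996/92.78 = 1811 N·m
In lb·ft: 1811/1.356 = 1340 lb·ft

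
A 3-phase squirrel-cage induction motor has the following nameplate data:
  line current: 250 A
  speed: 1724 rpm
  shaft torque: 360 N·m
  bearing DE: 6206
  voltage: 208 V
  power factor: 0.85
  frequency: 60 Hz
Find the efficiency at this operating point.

84.9 %

ω = 2π × 1724/60 = 180.5 rad/s; P_out = τω = 360 × 180.5 = 64980 W
P_in = √3·V_L·I_L·cosφ = 1.732 × 208 × 250 × 0.85 = 76554 W
η = P_out / P_in = 64980 / 76554 = 0.849 = 84.9%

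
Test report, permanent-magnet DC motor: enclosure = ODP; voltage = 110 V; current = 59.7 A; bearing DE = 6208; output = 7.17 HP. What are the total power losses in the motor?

P_in = V·I = 110×59.7 = 6567 W
P_out = 7.17×746 = 5349 W
Losses = P_in − P_out = 6567 − 5349 = 1218 W

1220 W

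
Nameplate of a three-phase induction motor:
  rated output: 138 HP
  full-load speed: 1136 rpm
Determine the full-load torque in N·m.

865 N·m

P_out = 138 × 746 = 102948 W
ω = 2π × 1136/60 = 119 rad/s
τ = P_out/ω = 102948/119 = 865 N·m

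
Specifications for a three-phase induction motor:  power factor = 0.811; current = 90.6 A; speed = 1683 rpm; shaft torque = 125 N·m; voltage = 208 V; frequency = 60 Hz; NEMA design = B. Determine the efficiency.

83.2 %

ω = 2π × 1683/60 = 176.2 rad/s; P_out = τω = 125 × 176.2 = 22025 W
P_in = √3·V_L·I_L·cosφ = 1.732 × 208 × 90.6 × 0.811 = 26470 W
η = P_out / P_in = 22025 / 26470 = 0.832 = 83.2%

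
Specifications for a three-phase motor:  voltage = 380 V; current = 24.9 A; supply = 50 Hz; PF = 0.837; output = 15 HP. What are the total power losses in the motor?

P_in = √3·V·I·cosφ = 1.732×380×24.9×0.837 = 13717 W
P_out = 15×746 = 11190 W
Losses = P_in − P_out = 13717 − 11190 = 2527 W

2530 W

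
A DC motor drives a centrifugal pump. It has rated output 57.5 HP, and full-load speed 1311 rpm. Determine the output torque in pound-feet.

P_out = 57.5 × 746 = 42895 W
ω = 2π × 1311/60 = 137.3 rad/s
τ = P_out/ω = 42895/137.3 = 312.4 N·m
In lb·ft: 312.4/1.356 = 230 lb·ft

230 lb·ft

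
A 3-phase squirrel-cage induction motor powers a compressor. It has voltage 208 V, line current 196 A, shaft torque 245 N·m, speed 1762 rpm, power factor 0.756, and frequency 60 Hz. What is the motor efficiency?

ω = 2π × 1762/60 = 184.5 rad/s; P_out = τω = 245 × 184.5 = 45203 W
P_in = √3·V_L·I_L·cosφ = 1.732 × 208 × 196 × 0.756 = 53381 W
η = P_out / P_in = 45203 / 53381 = 0.847 = 84.7%

84.7 %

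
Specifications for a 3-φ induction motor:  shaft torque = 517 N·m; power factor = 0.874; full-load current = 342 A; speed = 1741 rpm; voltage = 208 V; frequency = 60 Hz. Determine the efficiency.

87.5 %

ω = 2π × 1741/60 = 182.3 rad/s; P_out = τω = 517 × 182.3 = 94249 W
P_in = √3·V_L·I_L·cosφ = 1.732 × 208 × 342 × 0.874 = 107683 W
η = P_out / P_in = 94249 / 107683 = 0.875 = 87.5%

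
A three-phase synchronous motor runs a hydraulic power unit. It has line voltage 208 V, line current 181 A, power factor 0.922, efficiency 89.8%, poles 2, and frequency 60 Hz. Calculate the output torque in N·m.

P_in = √3·V·I·cosφ = 1.732 × 208 × 181 × 0.922 = 60120 W
P_out = η·P_in = 0.898 × 60120 = 53988 W
n = n_s = 120×60/2 = 3600 rpm (synchronous)
ω = 2π×3600/60 = 377 rad/s
τ = P_out/ω = 53988/377 = 143 N·m

143 N·m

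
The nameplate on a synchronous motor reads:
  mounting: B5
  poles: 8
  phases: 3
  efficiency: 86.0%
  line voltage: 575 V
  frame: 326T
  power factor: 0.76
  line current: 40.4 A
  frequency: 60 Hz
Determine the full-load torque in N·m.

P_in = √3·V·I·cosφ = 1.732 × 575 × 40.4 × 0.76 = 30578 W
P_out = η·P_in = 0.86 × 30578 = 26297 W
n = n_s = 120×60/8 = 900 rpm (synchronous)
ω = 2π×900/60 = 94.25 rad/s
τ = P_out/ω = 26297/94.25 = 279 N·m

279 N·m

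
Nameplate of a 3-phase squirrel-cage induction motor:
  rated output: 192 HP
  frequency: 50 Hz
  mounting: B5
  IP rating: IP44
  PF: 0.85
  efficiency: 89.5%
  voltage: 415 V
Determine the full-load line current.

262 A

P_out = 192 × 746 = 143232 W
P_in = P_out / η = 143232 / 0.895 = 160036 W
I_L = P_in / (√3·V_L·cosφ) = 160036 / (1.732 × 415 × 0.85) = 262 A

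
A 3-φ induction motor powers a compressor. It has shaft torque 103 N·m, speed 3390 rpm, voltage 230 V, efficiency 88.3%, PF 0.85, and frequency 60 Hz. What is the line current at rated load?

ω = 2π×3390/60 = 355 rad/s; P_out = τω = 103 × 355 = 36565 W
P_in = P_out / η = 36565 / 0.883 = 41410 W
I_L = P_in / (√3·V_L·cosφ) = 41410 / (1.732 × 230 × 0.85) = 122 A

122 A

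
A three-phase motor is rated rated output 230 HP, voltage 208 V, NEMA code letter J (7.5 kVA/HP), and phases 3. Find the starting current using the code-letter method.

S_LR = 7.5 × 230 = 1725 kVA
I_LR = S_LR/(√3·V_L) = 1725000/(1.732×208) = 4790 A

4790 A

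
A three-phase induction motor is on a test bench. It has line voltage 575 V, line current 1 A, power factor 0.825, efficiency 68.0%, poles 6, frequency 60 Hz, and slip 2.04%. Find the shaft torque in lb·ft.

P_in = √3·V·I·cosφ = 1.732 × 575 × 1 × 0.825 = 822 W
P_out = η·P_in = 0.68 × 822 = 559 W
n_s = 120×60/6 = 1200 rpm; n = 1200×(1−0.0204) = 1176 rpm
ω = 2π×1176/60 = 123.2 rad/s
τ = P_out/ω = 559/123.2 = 4.537 N·m
In lb·ft: 4.537/1.356 = 3.35 lb·ft

3.35 lb·ft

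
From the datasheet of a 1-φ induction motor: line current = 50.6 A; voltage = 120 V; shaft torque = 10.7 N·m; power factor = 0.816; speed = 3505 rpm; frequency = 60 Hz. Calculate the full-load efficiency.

79.3 %

ω = 2π × 3505/60 = 367 rad/s; P_out = τω = 10.7 × 367 = 3927 W
P_in = V·I·cosφ = 120 × 50.6 × 0.816 = 4955 W
η = P_out / P_in = 3927 / 4955 = 0.793 = 79.3%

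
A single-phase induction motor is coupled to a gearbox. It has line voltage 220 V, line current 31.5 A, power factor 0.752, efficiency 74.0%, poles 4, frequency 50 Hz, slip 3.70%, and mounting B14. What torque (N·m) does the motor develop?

P_in = V·I·cosφ = 220 × 31.5 × 0.752 = 5211 W
P_out = η·P_in = 0.74 × 5211 = 3856 W
n_s = 120×50/4 = 1500 rpm; n = 1500×(1−0.037) = 1445 rpm
ω = 2π×1445/60 = 151.3 rad/s
τ = P_out/ω = 3856/151.3 = 25.5 N·m

25.5 N·m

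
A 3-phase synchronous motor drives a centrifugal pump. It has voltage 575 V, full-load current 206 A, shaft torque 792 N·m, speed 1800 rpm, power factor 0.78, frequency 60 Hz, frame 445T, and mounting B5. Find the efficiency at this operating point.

93.3 %

ω = 2π × 1800/60 = 188.5 rad/s; P_out = τω = 792 × 188.5 = 149292 W
P_in = √3·V_L·I_L·cosφ = 1.732 × 575 × 206 × 0.78 = 160021 W
η = P_out / P_in = 149292 / 160021 = 0.933 = 93.3%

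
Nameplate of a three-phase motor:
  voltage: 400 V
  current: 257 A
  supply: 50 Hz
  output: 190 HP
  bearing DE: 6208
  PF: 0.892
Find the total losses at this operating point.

P_in = √3·V·I·cosφ = 1.732×400×257×0.892 = 158820 W
P_out = 190×746 = 141740 W
Losses = P_in − P_out = 158820 − 141740 = 17080 W

17.1 kW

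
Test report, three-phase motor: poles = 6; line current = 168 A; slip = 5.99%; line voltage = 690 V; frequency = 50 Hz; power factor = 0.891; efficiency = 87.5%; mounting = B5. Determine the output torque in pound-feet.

1170 lb·ft

P_in = √3·V·I·cosφ = 1.732 × 690 × 168 × 0.891 = 178889 W
P_out = η·P_in = 0.875 × 178889 = 156528 W
n_s = 120×50/6 = 1000 rpm; n = 1000×(1−0.0599) = 940 rpm
ω = 2π×940/60 = 98.44 rad/s
τ = P_out/ω = 156528/98.44 = 1590 N·m
In lb·ft: 1590/1.356 = 1170 lb·ft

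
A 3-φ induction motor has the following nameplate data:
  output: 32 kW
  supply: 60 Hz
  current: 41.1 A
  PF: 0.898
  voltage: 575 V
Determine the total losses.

P_in = √3·V·I·cosφ = 1.732×575×41.1×0.898 = 36756 W
P_out = 32000 W
Losses = P_in − P_out = 36756 − 32000 = 4756 W

4.76 kW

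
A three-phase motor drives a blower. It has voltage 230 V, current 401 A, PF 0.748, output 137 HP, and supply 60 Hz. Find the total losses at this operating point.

17300 W

P_in = √3·V·I·cosφ = 1.732×230×401×0.748 = 119487 W
P_out = 137×746 = 102202 W
Losses = P_in − P_out = 119487 − 102202 = 17285 W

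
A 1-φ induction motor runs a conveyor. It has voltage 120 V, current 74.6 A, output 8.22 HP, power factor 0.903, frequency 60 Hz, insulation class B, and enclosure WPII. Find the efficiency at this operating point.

P_out = 8.22 × 746 = 6132 W
P_in = V·I·cosφ = 120 × 74.6 × 0.903 = 8084 W
η = P_out / P_in = 6132 / 8084 = 0.759 = 75.9%

75.9 %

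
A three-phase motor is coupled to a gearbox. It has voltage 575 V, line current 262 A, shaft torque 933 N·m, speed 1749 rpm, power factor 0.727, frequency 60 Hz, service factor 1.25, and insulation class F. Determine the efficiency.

ω = 2π × 1749/60 = 183.2 rad/s; P_out = τω = 933 × 183.2 = 170926 W
P_in = √3·V_L·I_L·cosφ = 1.732 × 575 × 262 × 0.727 = 189693 W
η = P_out / P_in = 170926 / 189693 = 0.901 = 90.1%

90.1 %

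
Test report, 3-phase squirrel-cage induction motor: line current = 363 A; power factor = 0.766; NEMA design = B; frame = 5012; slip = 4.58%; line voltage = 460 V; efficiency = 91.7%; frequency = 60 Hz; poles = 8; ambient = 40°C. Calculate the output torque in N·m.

P_in = √3·V·I·cosφ = 1.732 × 460 × 363 × 0.766 = 221534 W
P_out = η·P_in = 0.917 × 221534 = 203147 W
n_s = 120×60/8 = 900 rpm; n = 900×(1−0.0458) = 859 rpm
ω = 2π×859/60 = 89.95 rad/s
τ = P_out/ω = 203147/89.95 = 2260 N·m

2260 N·m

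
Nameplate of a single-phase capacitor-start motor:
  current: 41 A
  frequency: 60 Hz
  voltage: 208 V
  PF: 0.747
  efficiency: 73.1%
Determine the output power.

4.66 kW

P_in = V·I·cosφ = 208 × 41 × 0.747 = 6370 W
P_out = η·P_in = 0.731 × 6370 = 4656 W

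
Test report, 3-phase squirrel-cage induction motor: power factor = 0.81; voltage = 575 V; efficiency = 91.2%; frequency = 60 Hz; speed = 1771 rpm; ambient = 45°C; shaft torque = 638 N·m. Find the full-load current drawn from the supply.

161 A

ω = 2π×1771/60 = 185.5 rad/s; P_out = τω = 638 × 185.5 = 118349 W
P_in = P_out / η = 118349 / 0.912 = 129769 W
I_L = P_in / (√3·V_L·cosφ) = 129769 / (1.732 × 575 × 0.81) = 161 A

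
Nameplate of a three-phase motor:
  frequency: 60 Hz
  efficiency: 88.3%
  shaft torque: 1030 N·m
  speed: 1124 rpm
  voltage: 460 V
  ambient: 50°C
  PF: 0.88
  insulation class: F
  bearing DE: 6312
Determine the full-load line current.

196 A

ω = 2π×1124/60 = 117.7 rad/s; P_out = τω = 1030 × 117.7 = 121231 W
P_in = P_out / η = 121231 / 0.883 = 137294 W
I_L = P_in / (√3·V_L·cosφ) = 137294 / (1.732 × 460 × 0.88) = 196 A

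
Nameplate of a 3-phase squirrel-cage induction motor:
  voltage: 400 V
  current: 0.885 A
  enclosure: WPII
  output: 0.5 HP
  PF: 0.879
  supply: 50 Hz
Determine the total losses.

P_in = √3·V·I·cosφ = 1.732×400×0.885×0.879 = 539 W
P_out = 0.5×746 = 373 W
Losses = P_in − P_out = 539 − 373 = 166 W

166 W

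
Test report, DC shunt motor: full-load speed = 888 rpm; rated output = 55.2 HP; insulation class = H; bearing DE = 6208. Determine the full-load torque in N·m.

443 N·m

P_out = 55.2 × 746 = 41179 W
ω = 2π × 888/60 = 92.99 rad/s
τ = P_out/ω = 41179/92.99 = 443 N·m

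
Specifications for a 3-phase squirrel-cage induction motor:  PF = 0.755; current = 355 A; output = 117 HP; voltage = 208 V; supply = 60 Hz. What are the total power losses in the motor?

P_in = √3·V·I·cosφ = 1.732×208×355×0.755 = 96558 W
P_out = 117×746 = 87282 W
Losses = P_in − P_out = 96558 − 87282 = 9276 W

9.28 kW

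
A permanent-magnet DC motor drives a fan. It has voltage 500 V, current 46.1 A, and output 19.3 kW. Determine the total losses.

P_in = V·I = 500×46.1 = 23050 W
P_out = 19300 W
Losses = P_in − P_out = 23050 − 19300 = 3750 W

3750 W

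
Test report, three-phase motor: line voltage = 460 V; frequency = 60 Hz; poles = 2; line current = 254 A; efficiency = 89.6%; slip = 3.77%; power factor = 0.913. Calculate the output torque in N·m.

456 N·m

P_in = √3·V·I·cosφ = 1.732 × 460 × 254 × 0.913 = 184761 W
P_out = η·P_in = 0.896 × 184761 = 165546 W
n_s = 120×60/2 = 3600 rpm; n = 3600×(1−0.0377) = 3464 rpm
ω = 2π×3464/60 = 362.7 rad/s
τ = P_out/ω = 165546/362.7 = 456 N·m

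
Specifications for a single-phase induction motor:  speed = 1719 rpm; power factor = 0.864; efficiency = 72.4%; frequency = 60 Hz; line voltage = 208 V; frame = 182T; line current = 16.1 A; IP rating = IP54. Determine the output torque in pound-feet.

8.58 lb·ft

P_in = V·I·cosφ = 208 × 16.1 × 0.864 = 2893 W
P_out = η·P_in = 0.724 × 2893 = 2095 W
n = 1719 rpm
ω = 2π×1719/60 = 180 rad/s
τ = P_out/ω = 2095/180 = 11.64 N·m
In lb·ft: 11.64/1.356 = 8.58 lb·ft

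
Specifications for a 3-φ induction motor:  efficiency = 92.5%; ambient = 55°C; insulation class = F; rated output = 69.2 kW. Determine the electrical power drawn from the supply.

P_out = 69200 W
P_in = P_out/η = 69200/0.925 = 74811 W = 74.8 kW

74.8 kW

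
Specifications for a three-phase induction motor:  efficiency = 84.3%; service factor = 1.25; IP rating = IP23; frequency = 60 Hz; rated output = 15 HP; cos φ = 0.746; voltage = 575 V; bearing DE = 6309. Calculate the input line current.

P_out = 15 × 746 = 11190 W
P_in = P_out / η = 11190 / 0.843 = 13274 W
I_L = P_in / (√3·V_L·cosφ) = 13274 / (1.732 × 575 × 0.746) = 17.9 A

17.9 A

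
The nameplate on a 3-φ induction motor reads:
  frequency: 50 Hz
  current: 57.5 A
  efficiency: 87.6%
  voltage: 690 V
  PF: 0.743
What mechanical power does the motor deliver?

44.7 kW

P_in = √3·V·I·cosφ = 1.732 × 690 × 57.5 × 0.743 = 51057 W
P_out = η·P_in = 0.876 × 51057 = 44726 W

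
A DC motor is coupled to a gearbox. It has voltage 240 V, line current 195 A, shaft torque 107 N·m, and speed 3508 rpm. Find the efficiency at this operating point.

84.0 %

ω = 2π × 3508/60 = 367.4 rad/s; P_out = τω = 107 × 367.4 = 39312 W
P_in = V·I = 240 × 195 = 46800 W
η = P_out / P_in = 39312 / 46800 = 0.840 = 84.0%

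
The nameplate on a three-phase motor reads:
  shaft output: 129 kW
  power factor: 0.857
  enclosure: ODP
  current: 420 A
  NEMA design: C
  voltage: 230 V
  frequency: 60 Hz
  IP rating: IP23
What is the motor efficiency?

90.0 %

P_out = 129 kW = 129000 W
P_in = √3·V_L·I_L·cosφ = 1.732 × 230 × 420 × 0.857 = 143386 W
η = P_out / P_in = 129000 / 143386 = 0.900 = 90.0%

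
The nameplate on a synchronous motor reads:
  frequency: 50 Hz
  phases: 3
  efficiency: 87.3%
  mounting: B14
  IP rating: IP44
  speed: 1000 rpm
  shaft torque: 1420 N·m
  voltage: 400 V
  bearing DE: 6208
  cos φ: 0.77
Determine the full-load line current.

ω = 2π×1000/60 = 104.7 rad/s; P_out = τω = 1420 × 104.7 = 148674 W
P_in = P_out / η = 148674 / 0.873 = 170302 W
I_L = P_in / (√3·V_L·cosφ) = 170302 / (1.732 × 400 × 0.77) = 319 A

319 A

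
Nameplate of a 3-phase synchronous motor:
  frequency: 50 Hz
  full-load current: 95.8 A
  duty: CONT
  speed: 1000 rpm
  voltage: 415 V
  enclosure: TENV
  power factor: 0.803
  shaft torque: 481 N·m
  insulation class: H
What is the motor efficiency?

91.1 %

ω = 2π × 1000/60 = 104.7 rad/s; P_out = τω = 481 × 104.7 = 50361 W
P_in = √3·V_L·I_L·cosφ = 1.732 × 415 × 95.8 × 0.803 = 55294 W
η = P_out / P_in = 50361 / 55294 = 0.911 = 91.1%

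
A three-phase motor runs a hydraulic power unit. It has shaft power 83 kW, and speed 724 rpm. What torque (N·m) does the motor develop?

ω = 2π × 724/60 = 75.82 rad/s
τ = P/ω = 83000/75.82 = 1090 N·m

1090 N·m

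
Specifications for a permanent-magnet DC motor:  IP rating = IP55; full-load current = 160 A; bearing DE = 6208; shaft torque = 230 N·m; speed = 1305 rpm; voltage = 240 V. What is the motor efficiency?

81.9 %

ω = 2π × 1305/60 = 136.7 rad/s; P_out = τω = 230 × 136.7 = 31441 W
P_in = V·I = 240 × 160 = 38400 W
η = P_out / P_in = 31441 / 38400 = 0.819 = 81.9%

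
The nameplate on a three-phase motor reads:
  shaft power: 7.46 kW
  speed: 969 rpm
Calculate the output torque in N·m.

73.5 N·m

ω = 2π × 969/60 = 101.5 rad/s
τ = P/ω = 7460/101.5 = 73.5 N·m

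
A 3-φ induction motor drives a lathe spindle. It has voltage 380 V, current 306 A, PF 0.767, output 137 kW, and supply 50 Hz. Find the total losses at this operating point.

P_in = √3·V·I·cosφ = 1.732×380×306×0.767 = 154471 W
P_out = 137000 W
Losses = P_in − P_out = 154471 − 137000 = 17471 W

17500 W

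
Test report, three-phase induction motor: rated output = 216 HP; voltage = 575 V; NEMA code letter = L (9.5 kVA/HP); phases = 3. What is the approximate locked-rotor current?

S_LR = 9.5 × 216 = 2052 kVA
I_LR = S_LR/(√3·V_L) = 2052000/(1.732×575) = 2060 A

2060 A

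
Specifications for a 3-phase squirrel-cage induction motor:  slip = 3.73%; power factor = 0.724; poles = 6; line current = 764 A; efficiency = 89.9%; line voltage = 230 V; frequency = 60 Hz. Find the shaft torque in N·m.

P_in = √3·V·I·cosφ = 1.732 × 230 × 764 × 0.724 = 220347 W
P_out = η·P_in = 0.899 × 220347 = 198092 W
n_s = 120×60/6 = 1200 rpm; n = 1200×(1−0.0373) = 1155 rpm
ω = 2π×1155/60 = 121 rad/s
τ = P_out/ω = 198092/121 = 1640 N·m

1640 N·m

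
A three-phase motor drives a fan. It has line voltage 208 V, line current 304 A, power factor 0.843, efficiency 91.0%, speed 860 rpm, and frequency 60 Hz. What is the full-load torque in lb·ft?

688 lb·ft

P_in = √3·V·I·cosφ = 1.732 × 208 × 304 × 0.843 = 92324 W
P_out = η·P_in = 0.91 × 92324 = 84015 W
n = 860 rpm
ω = 2π×860/60 = 90.06 rad/s
τ = P_out/ω = 84015/90.06 = 932.9 N·m
In lb·ft: 932.9/1.356 = 688 lb·ft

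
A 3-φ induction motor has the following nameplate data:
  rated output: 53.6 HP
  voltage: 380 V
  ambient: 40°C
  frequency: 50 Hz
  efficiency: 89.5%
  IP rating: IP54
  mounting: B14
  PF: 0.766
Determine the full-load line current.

P_out = 53.6 × 746 = 39986 W
P_in = P_out / η = 39986 / 0.895 = 44677 W
I_L = P_in / (√3·V_L·cosφ) = 44677 / (1.732 × 380 × 0.766) = 88.6 A

88.6 A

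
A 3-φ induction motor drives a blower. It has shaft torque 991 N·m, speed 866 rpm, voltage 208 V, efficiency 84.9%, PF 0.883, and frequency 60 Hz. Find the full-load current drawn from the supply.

333 A

ω = 2π×866/60 = 90.69 rad/s; P_out = τω = 991 × 90.69 = 89874 W
P_in = P_out / η = 89874 / 0.849 = 105859 W
I_L = P_in / (√3·V_L·cosφ) = 105859 / (1.732 × 208 × 0.883) = 333 A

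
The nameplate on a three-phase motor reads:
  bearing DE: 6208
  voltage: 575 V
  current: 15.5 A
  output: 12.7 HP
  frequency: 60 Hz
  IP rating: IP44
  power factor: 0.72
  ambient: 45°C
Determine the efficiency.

85.2 %

P_out = 12.7 × 746 = 9474 W
P_in = √3·V_L·I_L·cosφ = 1.732 × 575 × 15.5 × 0.72 = 11114 W
η = P_out / P_in = 9474 / 11114 = 0.852 = 85.2%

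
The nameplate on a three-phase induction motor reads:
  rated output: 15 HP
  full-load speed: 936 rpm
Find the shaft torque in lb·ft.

P_out = 15 × 746 = 11190 W
ω = 2π × 936/60 = 98.02 rad/s
τ = P_out/ω = 11190/98.02 = 114.2 N·m
In lb·ft: 114.2/1.356 = 84.2 lb·ft

84.2 lb·ft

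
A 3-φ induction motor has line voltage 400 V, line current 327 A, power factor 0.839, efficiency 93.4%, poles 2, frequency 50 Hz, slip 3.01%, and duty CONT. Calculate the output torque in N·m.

P_in = √3·V·I·cosφ = 1.732 × 400 × 327 × 0.839 = 190072 W
P_out = η·P_in = 0.934 × 190072 = 177527 W
n_s = 120×50/2 = 3000 rpm; n = 3000×(1−0.0301) = 2910 rpm
ω = 2π×2910/60 = 304.7 rad/s
τ = P_out/ω = 177527/304.7 = 583 N·m

583 N·m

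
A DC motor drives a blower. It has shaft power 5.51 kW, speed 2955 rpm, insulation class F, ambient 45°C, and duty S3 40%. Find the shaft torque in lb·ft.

ω = 2π × 2955/60 = 309.4 rad/s
τ = P/ω = 5510/309.4 = 17.81 N·m
In lb·ft: 17.81/1.356 = 13.1 lb·ft

13.1 lb·ft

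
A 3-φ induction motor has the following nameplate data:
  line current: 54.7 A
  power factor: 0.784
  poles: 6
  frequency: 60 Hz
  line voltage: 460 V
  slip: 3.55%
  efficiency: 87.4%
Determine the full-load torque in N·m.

P_in = √3·V·I·cosφ = 1.732 × 460 × 54.7 × 0.784 = 34167 W
P_out = η·P_in = 0.874 × 34167 = 29862 W
n_s = 120×60/6 = 1200 rpm; n = 1200×(1−0.0355) = 1157 rpm
ω = 2π×1157/60 = 121.2 rad/s
τ = P_out/ω = 29862/121.2 = 246 N·m

246 N·m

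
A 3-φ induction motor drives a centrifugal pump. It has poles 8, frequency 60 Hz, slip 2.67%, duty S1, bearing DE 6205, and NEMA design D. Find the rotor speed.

876 rpm

n_s = 120f/p = 120×60/8 = 900 rpm
n = n_s(1 − s) = 900 × (1 − 0.0267) = 876 rpm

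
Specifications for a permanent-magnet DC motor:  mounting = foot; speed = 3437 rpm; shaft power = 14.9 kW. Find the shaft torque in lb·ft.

ω = 2π × 3437/60 = 359.9 rad/s
τ = P/ω = 14900/359.9 = 41.4 N·m
In lb·ft: 41.4/1.356 = 30.5 lb·ft

30.5 lb·ft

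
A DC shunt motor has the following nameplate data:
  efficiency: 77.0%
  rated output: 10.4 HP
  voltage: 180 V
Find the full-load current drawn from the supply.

56 A

P_out = 10.4 × 746 = 7758 W
P_in = P_out / η = 7758 / 0.770 = 10075 W
I = P_in / V = 10075 / 180 = 56 A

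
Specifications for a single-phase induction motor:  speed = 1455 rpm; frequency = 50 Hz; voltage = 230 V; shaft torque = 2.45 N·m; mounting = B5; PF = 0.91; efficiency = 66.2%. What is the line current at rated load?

2.69 A

ω = 2π×1455/60 = 152.4 rad/s; P_out = τω = 2.45 × 152.4 = 373 W
P_in = P_out / η = 373 / 0.662 = 563 W
I = P_in / (V·cosφ) = 563 / (230 × 0.91) = 2.69 A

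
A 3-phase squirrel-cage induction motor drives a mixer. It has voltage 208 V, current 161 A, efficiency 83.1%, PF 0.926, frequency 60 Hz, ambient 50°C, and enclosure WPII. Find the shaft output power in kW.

44.6 kW

P_in = √3·V·I·cosφ = 1.732 × 208 × 161 × 0.926 = 53709 W
P_out = η·P_in = 0.831 × 53709 = 44632 W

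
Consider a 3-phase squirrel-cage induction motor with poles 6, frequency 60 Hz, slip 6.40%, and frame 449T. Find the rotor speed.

1123 rpm

n_s = 120f/p = 120×60/6 = 1200 rpm
n = n_s(1 − s) = 1200 × (1 − 0.064) = 1123 rpm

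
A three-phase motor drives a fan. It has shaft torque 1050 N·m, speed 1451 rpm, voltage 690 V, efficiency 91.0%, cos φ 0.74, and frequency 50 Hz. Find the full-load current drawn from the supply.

ω = 2π×1451/60 = 151.9 rad/s; P_out = τω = 1050 × 151.9 = 159495 W
P_in = P_out / η = 159495 / 0.910 = 175269 W
I_L = P_in / (√3·V_L·cosφ) = 175269 / (1.732 × 690 × 0.74) = 198 A

198 A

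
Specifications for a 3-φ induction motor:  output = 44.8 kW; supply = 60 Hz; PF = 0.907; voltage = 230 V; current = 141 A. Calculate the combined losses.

P_in = √3·V·I·cosφ = 1.732×230×141×0.907 = 50945 W
P_out = 44800 W
Losses = P_in − P_out = 50945 − 44800 = 6145 W

6150 W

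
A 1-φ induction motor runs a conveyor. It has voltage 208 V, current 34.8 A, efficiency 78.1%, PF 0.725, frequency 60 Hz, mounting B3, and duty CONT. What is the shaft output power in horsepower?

P_in = V·I·cosφ = 208 × 34.8 × 0.725 = 5248 W
P_out = η·P_in = 0.781 × 5248 = 4099 W
= 4099/746 = 5.49 HP

5.49 HP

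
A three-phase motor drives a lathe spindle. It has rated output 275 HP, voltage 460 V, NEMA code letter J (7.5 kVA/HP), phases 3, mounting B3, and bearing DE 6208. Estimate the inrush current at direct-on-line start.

2590 A

S_LR = 7.5 × 275 = 2062.5 kVA
I_LR = S_LR/(√3·V_L) = 2062500/(1.732×460) = 2590 A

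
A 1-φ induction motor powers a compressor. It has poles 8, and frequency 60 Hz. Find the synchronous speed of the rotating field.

n_s = 120f/p = 120×60/8 = 900 rpm

900 rpm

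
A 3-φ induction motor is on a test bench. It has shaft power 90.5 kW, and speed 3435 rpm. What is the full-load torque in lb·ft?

ω = 2π × 3435/60 = 359.7 rad/s
τ = P/ω = 90500/359.7 = 251.6 N·m
In lb·ft: 251.6/1.356 = 186 lb·ft

186 lb·ft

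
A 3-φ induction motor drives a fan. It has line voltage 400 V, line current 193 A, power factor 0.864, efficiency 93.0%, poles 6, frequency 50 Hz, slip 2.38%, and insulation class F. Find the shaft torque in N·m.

P_in = √3·V·I·cosφ = 1.732 × 400 × 193 × 0.864 = 115526 W
P_out = η·P_in = 0.93 × 115526 = 107439 W
n_s = 120×50/6 = 1000 rpm; n = 1000×(1−0.0238) = 976 rpm
ω = 2π×976/60 = 102.2 rad/s
τ = P_out/ω = 107439/102.2 = 1050 N·m

1050 N·m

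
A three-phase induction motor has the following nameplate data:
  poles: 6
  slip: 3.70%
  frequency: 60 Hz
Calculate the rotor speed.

n_s = 120f/p = 120×60/6 = 1200 rpm
n = n_s(1 − s) = 1200 × (1 − 0.037) = 1156 rpm

1156 rpm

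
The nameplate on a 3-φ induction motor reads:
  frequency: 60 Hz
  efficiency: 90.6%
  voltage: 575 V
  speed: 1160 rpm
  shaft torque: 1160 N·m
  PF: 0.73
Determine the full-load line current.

ω = 2π×1160/60 = 121.5 rad/s; P_out = τω = 1160 × 121.5 = 140940 W
P_in = P_out / η = 140940 / 0.906 = 155563 W
I_L = P_in / (√3·V_L·cosφ) = 155563 / (1.732 × 575 × 0.73) = 214 A

214 A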